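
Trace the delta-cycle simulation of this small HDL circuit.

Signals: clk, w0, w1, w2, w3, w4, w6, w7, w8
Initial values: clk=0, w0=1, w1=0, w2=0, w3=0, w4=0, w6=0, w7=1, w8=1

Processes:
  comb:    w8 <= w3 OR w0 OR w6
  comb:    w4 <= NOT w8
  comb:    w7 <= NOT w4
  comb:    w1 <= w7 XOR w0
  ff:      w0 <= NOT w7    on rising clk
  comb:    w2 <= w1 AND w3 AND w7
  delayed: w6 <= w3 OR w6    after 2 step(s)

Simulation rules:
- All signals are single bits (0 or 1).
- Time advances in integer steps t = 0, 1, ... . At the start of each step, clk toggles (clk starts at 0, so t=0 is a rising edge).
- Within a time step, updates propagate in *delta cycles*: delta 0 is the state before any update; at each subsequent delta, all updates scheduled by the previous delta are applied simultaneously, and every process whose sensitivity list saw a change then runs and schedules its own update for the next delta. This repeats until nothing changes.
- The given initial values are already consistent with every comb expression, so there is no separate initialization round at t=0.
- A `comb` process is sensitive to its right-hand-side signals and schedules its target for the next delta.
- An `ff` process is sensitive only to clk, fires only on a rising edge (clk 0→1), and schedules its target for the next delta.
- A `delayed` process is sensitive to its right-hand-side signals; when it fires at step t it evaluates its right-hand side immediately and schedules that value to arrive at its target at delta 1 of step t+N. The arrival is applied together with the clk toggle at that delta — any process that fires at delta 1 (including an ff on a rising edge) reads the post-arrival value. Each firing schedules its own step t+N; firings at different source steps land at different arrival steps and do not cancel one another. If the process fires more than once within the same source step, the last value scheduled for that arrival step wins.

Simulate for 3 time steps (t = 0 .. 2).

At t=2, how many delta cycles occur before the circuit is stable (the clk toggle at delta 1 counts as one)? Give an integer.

6

t0.Δ0 w0=1 clk=0 w4=0 w2=0 w3=0 w7=1 w6=0 w1=0 w8=1
t0.Δ1 w0=1 clk=1 w4=0 w2=0 w3=0 w7=1 w6=0 w1=0 w8=1
t0.Δ2 w0=0 clk=1 w4=0 w2=0 w3=0 w7=1 w6=0 w1=0 w8=1
t0.Δ3 w0=0 clk=1 w4=0 w2=0 w3=0 w7=1 w6=0 w1=1 w8=0
t0.Δ4 w0=0 clk=1 w4=1 w2=0 w3=0 w7=1 w6=0 w1=1 w8=0
t0.Δ5 w0=0 clk=1 w4=1 w2=0 w3=0 w7=0 w6=0 w1=1 w8=0
t0.Δ6 w0=0 clk=1 w4=1 w2=0 w3=0 w7=0 w6=0 w1=0 w8=0
t1.Δ0 w0=0 clk=1 w4=1 w2=0 w3=0 w7=0 w6=0 w1=0 w8=0
t1.Δ1 w0=0 clk=0 w4=1 w2=0 w3=0 w7=0 w6=0 w1=0 w8=0
t2.Δ0 w0=0 clk=0 w4=1 w2=0 w3=0 w7=0 w6=0 w1=0 w8=0
t2.Δ1 w0=0 clk=1 w4=1 w2=0 w3=0 w7=0 w6=0 w1=0 w8=0
t2.Δ2 w0=1 clk=1 w4=1 w2=0 w3=0 w7=0 w6=0 w1=0 w8=0
t2.Δ3 w0=1 clk=1 w4=1 w2=0 w3=0 w7=0 w6=0 w1=1 w8=1
t2.Δ4 w0=1 clk=1 w4=0 w2=0 w3=0 w7=0 w6=0 w1=1 w8=1
t2.Δ5 w0=1 clk=1 w4=0 w2=0 w3=0 w7=1 w6=0 w1=1 w8=1
t2.Δ6 w0=1 clk=1 w4=0 w2=0 w3=0 w7=1 w6=0 w1=0 w8=1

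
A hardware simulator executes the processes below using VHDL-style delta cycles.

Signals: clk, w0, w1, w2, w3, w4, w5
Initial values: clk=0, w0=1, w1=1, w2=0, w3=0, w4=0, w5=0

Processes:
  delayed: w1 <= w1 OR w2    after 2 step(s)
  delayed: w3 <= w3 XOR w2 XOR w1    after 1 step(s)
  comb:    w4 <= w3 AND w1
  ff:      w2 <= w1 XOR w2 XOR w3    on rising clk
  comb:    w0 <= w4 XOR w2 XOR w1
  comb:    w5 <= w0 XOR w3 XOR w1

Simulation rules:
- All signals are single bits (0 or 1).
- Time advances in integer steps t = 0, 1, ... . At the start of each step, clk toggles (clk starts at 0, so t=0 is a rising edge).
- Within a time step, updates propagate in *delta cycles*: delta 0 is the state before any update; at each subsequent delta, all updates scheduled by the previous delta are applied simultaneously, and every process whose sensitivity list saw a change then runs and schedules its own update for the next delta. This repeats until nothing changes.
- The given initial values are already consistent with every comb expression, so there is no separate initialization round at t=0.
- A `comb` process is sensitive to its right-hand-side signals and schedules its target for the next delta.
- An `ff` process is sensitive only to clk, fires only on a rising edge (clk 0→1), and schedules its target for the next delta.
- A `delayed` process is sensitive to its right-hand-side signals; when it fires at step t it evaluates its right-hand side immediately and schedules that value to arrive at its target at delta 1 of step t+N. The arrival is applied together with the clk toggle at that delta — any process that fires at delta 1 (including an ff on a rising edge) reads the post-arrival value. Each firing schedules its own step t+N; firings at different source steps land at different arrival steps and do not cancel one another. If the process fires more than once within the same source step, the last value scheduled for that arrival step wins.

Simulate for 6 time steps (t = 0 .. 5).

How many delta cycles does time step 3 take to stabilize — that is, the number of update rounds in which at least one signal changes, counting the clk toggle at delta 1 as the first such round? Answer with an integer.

[bits: w4,w1,w0,w2,clk,w3,w5]
t=0: Δ0=0110000 Δ1=0110100 Δ2=0111100 Δ3=0101100 Δ4=0101101 | 4Δ
t=1: Δ0=0101101 Δ1=0101001 | 1Δ
t=2: Δ0=0101001 Δ1=0101101 Δ2=0100101 Δ3=0110101 Δ4=0110100 | 4Δ
t=3: Δ0=0110100 Δ1=0110010 Δ2=1110011 Δ3=1100011 Δ4=1100010 | 4Δ
t=4: Δ0=1100010 Δ1=1100100 Δ2=0101101 | 2Δ
t=5: Δ0=0101101 Δ1=0101001 | 1Δ

4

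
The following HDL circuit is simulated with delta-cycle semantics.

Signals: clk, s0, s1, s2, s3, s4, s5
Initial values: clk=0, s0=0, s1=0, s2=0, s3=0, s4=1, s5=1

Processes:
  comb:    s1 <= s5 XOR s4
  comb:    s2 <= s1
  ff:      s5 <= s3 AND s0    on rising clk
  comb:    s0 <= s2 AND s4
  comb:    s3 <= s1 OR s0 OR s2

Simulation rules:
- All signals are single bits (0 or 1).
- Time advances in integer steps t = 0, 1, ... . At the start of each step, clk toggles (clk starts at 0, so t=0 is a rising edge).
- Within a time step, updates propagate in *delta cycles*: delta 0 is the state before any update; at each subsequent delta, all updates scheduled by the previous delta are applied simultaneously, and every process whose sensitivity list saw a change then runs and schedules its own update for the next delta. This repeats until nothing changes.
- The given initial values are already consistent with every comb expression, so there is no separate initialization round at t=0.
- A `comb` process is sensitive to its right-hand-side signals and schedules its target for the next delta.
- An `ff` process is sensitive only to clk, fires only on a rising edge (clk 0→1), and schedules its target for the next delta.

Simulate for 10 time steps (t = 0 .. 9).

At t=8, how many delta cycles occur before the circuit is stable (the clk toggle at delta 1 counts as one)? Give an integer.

t=0 Δ0: s4=1 clk=0 s1=0 s5=1 s2=0 s0=0 s3=0
  Δ1: clk:0→1
  Δ2: s5:1→0
  Δ3: s1:0→1
  Δ4: s2:0→1, s3:0→1
  Δ5: s0:0→1
  (5Δ to stable)
t=1 Δ0: s4=1 clk=1 s1=1 s5=0 s2=1 s0=1 s3=1
  Δ1: clk:1→0
  (1Δ to stable)
t=2 Δ0: s4=1 clk=0 s1=1 s5=0 s2=1 s0=1 s3=1
  Δ1: clk:0→1
  Δ2: s5:0→1
  Δ3: s1:1→0
  Δ4: s2:1→0
  Δ5: s0:1→0
  Δ6: s3:1→0
  (6Δ to stable)
t=3 Δ0: s4=1 clk=1 s1=0 s5=1 s2=0 s0=0 s3=0
  Δ1: clk:1→0
  (1Δ to stable)
t=4 Δ0: s4=1 clk=0 s1=0 s5=1 s2=0 s0=0 s3=0
  Δ1: clk:0→1
  Δ2: s5:1→0
  Δ3: s1:0→1
  Δ4: s2:0→1, s3:0→1
  Δ5: s0:0→1
  (5Δ to stable)
t=5 Δ0: s4=1 clk=1 s1=1 s5=0 s2=1 s0=1 s3=1
  Δ1: clk:1→0
  (1Δ to stable)
t=6 Δ0: s4=1 clk=0 s1=1 s5=0 s2=1 s0=1 s3=1
  Δ1: clk:0→1
  Δ2: s5:0→1
  Δ3: s1:1→0
  Δ4: s2:1→0
  Δ5: s0:1→0
  Δ6: s3:1→0
  (6Δ to stable)
t=7 Δ0: s4=1 clk=1 s1=0 s5=1 s2=0 s0=0 s3=0
  Δ1: clk:1→0
  (1Δ to stable)
t=8 Δ0: s4=1 clk=0 s1=0 s5=1 s2=0 s0=0 s3=0
  Δ1: clk:0→1
  Δ2: s5:1→0
  Δ3: s1:0→1
  Δ4: s2:0→1, s3:0→1
  Δ5: s0:0→1
  (5Δ to stable)
t=9 Δ0: s4=1 clk=1 s1=1 s5=0 s2=1 s0=1 s3=1
  Δ1: clk:1→0
  (1Δ to stable)

5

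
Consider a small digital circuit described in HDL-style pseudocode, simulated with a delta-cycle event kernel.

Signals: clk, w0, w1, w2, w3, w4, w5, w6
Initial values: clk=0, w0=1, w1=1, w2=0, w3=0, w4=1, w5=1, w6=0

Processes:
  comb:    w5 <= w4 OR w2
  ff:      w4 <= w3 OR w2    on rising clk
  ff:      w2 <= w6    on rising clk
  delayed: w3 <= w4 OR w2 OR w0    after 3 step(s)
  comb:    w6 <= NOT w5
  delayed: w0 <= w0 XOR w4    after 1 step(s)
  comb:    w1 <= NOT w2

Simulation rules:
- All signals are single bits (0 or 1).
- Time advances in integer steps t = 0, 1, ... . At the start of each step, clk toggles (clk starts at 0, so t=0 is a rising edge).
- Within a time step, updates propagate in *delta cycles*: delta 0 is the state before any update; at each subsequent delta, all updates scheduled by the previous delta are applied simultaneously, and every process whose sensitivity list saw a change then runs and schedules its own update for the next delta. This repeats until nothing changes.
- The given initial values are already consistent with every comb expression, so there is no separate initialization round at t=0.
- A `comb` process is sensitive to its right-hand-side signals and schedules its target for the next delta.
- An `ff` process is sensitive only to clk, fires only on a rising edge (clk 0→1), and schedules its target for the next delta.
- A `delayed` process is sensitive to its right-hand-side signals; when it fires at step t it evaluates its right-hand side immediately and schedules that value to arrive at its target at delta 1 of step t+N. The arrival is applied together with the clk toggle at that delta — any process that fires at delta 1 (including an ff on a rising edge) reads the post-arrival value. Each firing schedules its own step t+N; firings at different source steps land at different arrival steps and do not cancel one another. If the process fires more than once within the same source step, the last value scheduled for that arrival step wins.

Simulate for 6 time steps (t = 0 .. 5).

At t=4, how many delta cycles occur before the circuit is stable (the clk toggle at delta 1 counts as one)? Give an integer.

3

t=0 Δ0: w6=0 w4=1 w2=0 w0=1 clk=0 w1=1 w3=0 w5=1
  Δ1: clk:0→1
  Δ2: w4:1→0
  Δ3: w5:1→0
  Δ4: w6:0→1
  (4Δ to stable)
t=1 Δ0: w6=1 w4=0 w2=0 w0=1 clk=1 w1=1 w3=0 w5=0
  Δ1: clk:1→0
  (1Δ to stable)
t=2 Δ0: w6=1 w4=0 w2=0 w0=1 clk=0 w1=1 w3=0 w5=0
  Δ1: clk:0→1
  Δ2: w2:0→1
  Δ3: w1:1→0, w5:0→1
  Δ4: w6:1→0
  (4Δ to stable)
t=3 Δ0: w6=0 w4=0 w2=1 w0=1 clk=1 w1=0 w3=0 w5=1
  Δ1: clk:1→0, w3:0→1
  (1Δ to stable)
t=4 Δ0: w6=0 w4=0 w2=1 w0=1 clk=0 w1=0 w3=1 w5=1
  Δ1: clk:0→1
  Δ2: w4:0→1, w2:1→0
  Δ3: w1:0→1
  (3Δ to stable)
t=5 Δ0: w6=0 w4=1 w2=0 w0=1 clk=1 w1=1 w3=1 w5=1
  Δ1: w0:1→0, clk:1→0
  (1Δ to stable)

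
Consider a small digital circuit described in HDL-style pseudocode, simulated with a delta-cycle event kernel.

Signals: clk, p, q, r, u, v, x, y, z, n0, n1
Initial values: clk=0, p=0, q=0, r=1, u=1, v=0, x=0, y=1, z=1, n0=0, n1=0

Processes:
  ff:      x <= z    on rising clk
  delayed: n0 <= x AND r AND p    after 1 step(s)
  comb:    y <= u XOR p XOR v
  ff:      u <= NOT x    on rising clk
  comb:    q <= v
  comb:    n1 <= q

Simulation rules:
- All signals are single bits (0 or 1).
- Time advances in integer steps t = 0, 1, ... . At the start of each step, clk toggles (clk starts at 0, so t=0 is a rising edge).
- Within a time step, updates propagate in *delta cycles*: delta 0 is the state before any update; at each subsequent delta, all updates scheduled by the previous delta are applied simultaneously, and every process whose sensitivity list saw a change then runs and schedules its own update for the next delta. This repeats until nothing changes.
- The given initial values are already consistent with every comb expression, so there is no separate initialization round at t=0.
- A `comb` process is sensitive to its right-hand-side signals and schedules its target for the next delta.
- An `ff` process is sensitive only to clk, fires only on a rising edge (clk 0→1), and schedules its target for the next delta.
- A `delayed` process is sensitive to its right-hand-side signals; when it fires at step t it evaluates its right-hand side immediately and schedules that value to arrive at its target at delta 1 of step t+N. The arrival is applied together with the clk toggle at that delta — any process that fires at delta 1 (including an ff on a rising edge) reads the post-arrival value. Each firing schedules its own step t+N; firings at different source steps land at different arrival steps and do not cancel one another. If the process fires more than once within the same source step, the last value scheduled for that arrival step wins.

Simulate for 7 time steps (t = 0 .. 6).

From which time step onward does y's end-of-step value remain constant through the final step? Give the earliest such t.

[bits: v,x,p,clk,n0,z,u,y,n1,q,r]
t=0: Δ0=00000111001 Δ1=00010111001 Δ2=01010111001 | 2Δ
t=1: Δ0=01010111001 Δ1=01000111001 | 1Δ
t=2: Δ0=01000111001 Δ1=01010111001 Δ2=01010101001 Δ3=01010100001 | 3Δ
t=3: Δ0=01010100001 Δ1=01000100001 | 1Δ
t=4: Δ0=01000100001 Δ1=01010100001 | 1Δ
t=5: Δ0=01010100001 Δ1=01000100001 | 1Δ
t=6: Δ0=01000100001 Δ1=01010100001 | 1Δ

2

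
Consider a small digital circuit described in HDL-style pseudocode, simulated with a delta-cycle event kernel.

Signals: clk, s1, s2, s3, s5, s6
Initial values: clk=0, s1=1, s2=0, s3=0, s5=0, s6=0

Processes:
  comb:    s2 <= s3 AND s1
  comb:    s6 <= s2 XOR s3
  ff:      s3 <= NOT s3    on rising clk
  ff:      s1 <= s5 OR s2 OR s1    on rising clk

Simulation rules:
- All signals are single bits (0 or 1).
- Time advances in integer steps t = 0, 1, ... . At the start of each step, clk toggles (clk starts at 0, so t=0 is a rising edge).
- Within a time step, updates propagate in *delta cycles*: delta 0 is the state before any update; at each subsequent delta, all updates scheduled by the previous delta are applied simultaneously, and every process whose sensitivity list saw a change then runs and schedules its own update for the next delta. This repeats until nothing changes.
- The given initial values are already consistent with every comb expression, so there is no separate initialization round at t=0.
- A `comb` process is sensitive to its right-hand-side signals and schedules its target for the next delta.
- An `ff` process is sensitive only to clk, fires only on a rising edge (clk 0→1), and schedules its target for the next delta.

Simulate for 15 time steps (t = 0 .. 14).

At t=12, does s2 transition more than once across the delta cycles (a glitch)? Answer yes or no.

t=0 Δ0: s3=0 s2=0 s5=0 s1=1 s6=0 clk=0
  Δ1: clk:0→1
  Δ2: s3:0→1
  Δ3: s2:0→1, s6:0→1
  Δ4: s6:1→0
  (4Δ to stable)
t=1 Δ0: s3=1 s2=1 s5=0 s1=1 s6=0 clk=1
  Δ1: clk:1→0
  (1Δ to stable)
t=2 Δ0: s3=1 s2=1 s5=0 s1=1 s6=0 clk=0
  Δ1: clk:0→1
  Δ2: s3:1→0
  Δ3: s2:1→0, s6:0→1
  Δ4: s6:1→0
  (4Δ to stable)
t=3 Δ0: s3=0 s2=0 s5=0 s1=1 s6=0 clk=1
  Δ1: clk:1→0
  (1Δ to stable)
t=4 Δ0: s3=0 s2=0 s5=0 s1=1 s6=0 clk=0
  Δ1: clk:0→1
  Δ2: s3:0→1
  Δ3: s2:0→1, s6:0→1
  Δ4: s6:1→0
  (4Δ to stable)
t=5 Δ0: s3=1 s2=1 s5=0 s1=1 s6=0 clk=1
  Δ1: clk:1→0
  (1Δ to stable)
t=6 Δ0: s3=1 s2=1 s5=0 s1=1 s6=0 clk=0
  Δ1: clk:0→1
  Δ2: s3:1→0
  Δ3: s2:1→0, s6:0→1
  Δ4: s6:1→0
  (4Δ to stable)
t=7 Δ0: s3=0 s2=0 s5=0 s1=1 s6=0 clk=1
  Δ1: clk:1→0
  (1Δ to stable)
t=8 Δ0: s3=0 s2=0 s5=0 s1=1 s6=0 clk=0
  Δ1: clk:0→1
  Δ2: s3:0→1
  Δ3: s2:0→1, s6:0→1
  Δ4: s6:1→0
  (4Δ to stable)
t=9 Δ0: s3=1 s2=1 s5=0 s1=1 s6=0 clk=1
  Δ1: clk:1→0
  (1Δ to stable)
t=10 Δ0: s3=1 s2=1 s5=0 s1=1 s6=0 clk=0
  Δ1: clk:0→1
  Δ2: s3:1→0
  Δ3: s2:1→0, s6:0→1
  Δ4: s6:1→0
  (4Δ to stable)
t=11 Δ0: s3=0 s2=0 s5=0 s1=1 s6=0 clk=1
  Δ1: clk:1→0
  (1Δ to stable)
t=12 Δ0: s3=0 s2=0 s5=0 s1=1 s6=0 clk=0
  Δ1: clk:0→1
  Δ2: s3:0→1
  Δ3: s2:0→1, s6:0→1
  Δ4: s6:1→0
  (4Δ to stable)
t=13 Δ0: s3=1 s2=1 s5=0 s1=1 s6=0 clk=1
  Δ1: clk:1→0
  (1Δ to stable)
t=14 Δ0: s3=1 s2=1 s5=0 s1=1 s6=0 clk=0
  Δ1: clk:0→1
  Δ2: s3:1→0
  Δ3: s2:1→0, s6:0→1
  Δ4: s6:1→0
  (4Δ to stable)

no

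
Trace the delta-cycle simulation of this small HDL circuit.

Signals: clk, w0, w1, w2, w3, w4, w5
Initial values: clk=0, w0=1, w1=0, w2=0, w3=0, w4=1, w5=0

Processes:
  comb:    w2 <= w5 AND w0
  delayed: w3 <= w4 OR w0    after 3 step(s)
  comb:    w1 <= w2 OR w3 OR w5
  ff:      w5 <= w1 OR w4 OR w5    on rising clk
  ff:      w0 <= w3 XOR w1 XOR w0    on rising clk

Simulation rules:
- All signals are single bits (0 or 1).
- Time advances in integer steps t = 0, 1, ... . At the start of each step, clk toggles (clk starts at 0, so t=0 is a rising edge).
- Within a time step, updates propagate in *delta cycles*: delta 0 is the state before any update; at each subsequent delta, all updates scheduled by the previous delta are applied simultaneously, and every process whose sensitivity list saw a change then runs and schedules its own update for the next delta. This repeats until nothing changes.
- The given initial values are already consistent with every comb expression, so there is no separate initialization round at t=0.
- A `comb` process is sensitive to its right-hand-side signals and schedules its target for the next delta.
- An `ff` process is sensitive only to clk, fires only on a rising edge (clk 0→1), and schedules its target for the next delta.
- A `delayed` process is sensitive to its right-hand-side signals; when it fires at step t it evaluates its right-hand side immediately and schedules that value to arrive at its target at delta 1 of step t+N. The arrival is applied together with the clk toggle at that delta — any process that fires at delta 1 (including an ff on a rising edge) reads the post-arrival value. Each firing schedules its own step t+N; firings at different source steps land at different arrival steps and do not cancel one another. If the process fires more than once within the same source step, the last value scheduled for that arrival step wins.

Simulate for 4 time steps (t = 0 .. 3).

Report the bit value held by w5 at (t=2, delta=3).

t0.Δ0 w3=0 w1=0 w5=0 w4=1 w2=0 w0=1 clk=0
t0.Δ1 w3=0 w1=0 w5=0 w4=1 w2=0 w0=1 clk=1
t0.Δ2 w3=0 w1=0 w5=1 w4=1 w2=0 w0=1 clk=1
t0.Δ3 w3=0 w1=1 w5=1 w4=1 w2=1 w0=1 clk=1
t1.Δ0 w3=0 w1=1 w5=1 w4=1 w2=1 w0=1 clk=1
t1.Δ1 w3=0 w1=1 w5=1 w4=1 w2=1 w0=1 clk=0
t2.Δ0 w3=0 w1=1 w5=1 w4=1 w2=1 w0=1 clk=0
t2.Δ1 w3=0 w1=1 w5=1 w4=1 w2=1 w0=1 clk=1
t2.Δ2 w3=0 w1=1 w5=1 w4=1 w2=1 w0=0 clk=1
t2.Δ3 w3=0 w1=1 w5=1 w4=1 w2=0 w0=0 clk=1
t3.Δ0 w3=0 w1=1 w5=1 w4=1 w2=0 w0=0 clk=1
t3.Δ1 w3=0 w1=1 w5=1 w4=1 w2=0 w0=0 clk=0

1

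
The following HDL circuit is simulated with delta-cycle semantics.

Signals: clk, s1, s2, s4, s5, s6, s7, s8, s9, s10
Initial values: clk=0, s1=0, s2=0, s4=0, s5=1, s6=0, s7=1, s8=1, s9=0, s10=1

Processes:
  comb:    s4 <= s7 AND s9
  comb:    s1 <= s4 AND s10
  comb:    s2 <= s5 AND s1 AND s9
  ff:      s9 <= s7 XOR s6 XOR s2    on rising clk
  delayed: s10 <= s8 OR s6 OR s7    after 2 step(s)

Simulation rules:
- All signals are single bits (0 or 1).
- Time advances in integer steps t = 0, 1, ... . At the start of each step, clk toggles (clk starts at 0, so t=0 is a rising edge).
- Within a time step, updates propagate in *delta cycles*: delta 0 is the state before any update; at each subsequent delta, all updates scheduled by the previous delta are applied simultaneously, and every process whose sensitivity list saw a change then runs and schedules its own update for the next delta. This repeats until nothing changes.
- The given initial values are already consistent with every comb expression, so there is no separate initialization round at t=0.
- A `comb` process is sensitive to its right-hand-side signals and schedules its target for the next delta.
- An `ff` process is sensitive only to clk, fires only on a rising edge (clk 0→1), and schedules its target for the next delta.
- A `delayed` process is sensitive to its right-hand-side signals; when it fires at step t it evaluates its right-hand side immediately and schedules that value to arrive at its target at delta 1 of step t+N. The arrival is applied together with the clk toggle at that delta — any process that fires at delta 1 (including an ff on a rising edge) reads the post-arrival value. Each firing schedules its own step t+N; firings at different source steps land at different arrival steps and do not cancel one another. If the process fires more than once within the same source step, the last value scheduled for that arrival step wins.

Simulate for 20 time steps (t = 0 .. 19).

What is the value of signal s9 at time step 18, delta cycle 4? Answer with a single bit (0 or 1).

t=0 Δ0: s8=1 clk=0 s10=1 s5=1 s7=1 s9=0 s2=0 s1=0 s6=0 s4=0
  Δ1: clk:0→1
  Δ2: s9:0→1
  Δ3: s4:0→1
  Δ4: s1:0→1
  Δ5: s2:0→1
  (5Δ to stable)
t=1 Δ0: s8=1 clk=1 s10=1 s5=1 s7=1 s9=1 s2=1 s1=1 s6=0 s4=1
  Δ1: clk:1→0
  (1Δ to stable)
t=2 Δ0: s8=1 clk=0 s10=1 s5=1 s7=1 s9=1 s2=1 s1=1 s6=0 s4=1
  Δ1: clk:0→1
  Δ2: s9:1→0
  Δ3: s2:1→0, s4:1→0
  Δ4: s1:1→0
  (4Δ to stable)
t=3 Δ0: s8=1 clk=1 s10=1 s5=1 s7=1 s9=0 s2=0 s1=0 s6=0 s4=0
  Δ1: clk:1→0
  (1Δ to stable)
t=4 Δ0: s8=1 clk=0 s10=1 s5=1 s7=1 s9=0 s2=0 s1=0 s6=0 s4=0
  Δ1: clk:0→1
  Δ2: s9:0→1
  Δ3: s4:0→1
  Δ4: s1:0→1
  Δ5: s2:0→1
  (5Δ to stable)
t=5 Δ0: s8=1 clk=1 s10=1 s5=1 s7=1 s9=1 s2=1 s1=1 s6=0 s4=1
  Δ1: clk:1→0
  (1Δ to stable)
t=6 Δ0: s8=1 clk=0 s10=1 s5=1 s7=1 s9=1 s2=1 s1=1 s6=0 s4=1
  Δ1: clk:0→1
  Δ2: s9:1→0
  Δ3: s2:1→0, s4:1→0
  Δ4: s1:1→0
  (4Δ to stable)
t=7 Δ0: s8=1 clk=1 s10=1 s5=1 s7=1 s9=0 s2=0 s1=0 s6=0 s4=0
  Δ1: clk:1→0
  (1Δ to stable)
t=8 Δ0: s8=1 clk=0 s10=1 s5=1 s7=1 s9=0 s2=0 s1=0 s6=0 s4=0
  Δ1: clk:0→1
  Δ2: s9:0→1
  Δ3: s4:0→1
  Δ4: s1:0→1
  Δ5: s2:0→1
  (5Δ to stable)
t=9 Δ0: s8=1 clk=1 s10=1 s5=1 s7=1 s9=1 s2=1 s1=1 s6=0 s4=1
  Δ1: clk:1→0
  (1Δ to stable)
t=10 Δ0: s8=1 clk=0 s10=1 s5=1 s7=1 s9=1 s2=1 s1=1 s6=0 s4=1
  Δ1: clk:0→1
  Δ2: s9:1→0
  Δ3: s2:1→0, s4:1→0
  Δ4: s1:1→0
  (4Δ to stable)
t=11 Δ0: s8=1 clk=1 s10=1 s5=1 s7=1 s9=0 s2=0 s1=0 s6=0 s4=0
  Δ1: clk:1→0
  (1Δ to stable)
t=12 Δ0: s8=1 clk=0 s10=1 s5=1 s7=1 s9=0 s2=0 s1=0 s6=0 s4=0
  Δ1: clk:0→1
  Δ2: s9:0→1
  Δ3: s4:0→1
  Δ4: s1:0→1
  Δ5: s2:0→1
  (5Δ to stable)
t=13 Δ0: s8=1 clk=1 s10=1 s5=1 s7=1 s9=1 s2=1 s1=1 s6=0 s4=1
  Δ1: clk:1→0
  (1Δ to stable)
t=14 Δ0: s8=1 clk=0 s10=1 s5=1 s7=1 s9=1 s2=1 s1=1 s6=0 s4=1
  Δ1: clk:0→1
  Δ2: s9:1→0
  Δ3: s2:1→0, s4:1→0
  Δ4: s1:1→0
  (4Δ to stable)
t=15 Δ0: s8=1 clk=1 s10=1 s5=1 s7=1 s9=0 s2=0 s1=0 s6=0 s4=0
  Δ1: clk:1→0
  (1Δ to stable)
t=16 Δ0: s8=1 clk=0 s10=1 s5=1 s7=1 s9=0 s2=0 s1=0 s6=0 s4=0
  Δ1: clk:0→1
  Δ2: s9:0→1
  Δ3: s4:0→1
  Δ4: s1:0→1
  Δ5: s2:0→1
  (5Δ to stable)
t=17 Δ0: s8=1 clk=1 s10=1 s5=1 s7=1 s9=1 s2=1 s1=1 s6=0 s4=1
  Δ1: clk:1→0
  (1Δ to stable)
t=18 Δ0: s8=1 clk=0 s10=1 s5=1 s7=1 s9=1 s2=1 s1=1 s6=0 s4=1
  Δ1: clk:0→1
  Δ2: s9:1→0
  Δ3: s2:1→0, s4:1→0
  Δ4: s1:1→0
  (4Δ to stable)
t=19 Δ0: s8=1 clk=1 s10=1 s5=1 s7=1 s9=0 s2=0 s1=0 s6=0 s4=0
  Δ1: clk:1→0
  (1Δ to stable)

0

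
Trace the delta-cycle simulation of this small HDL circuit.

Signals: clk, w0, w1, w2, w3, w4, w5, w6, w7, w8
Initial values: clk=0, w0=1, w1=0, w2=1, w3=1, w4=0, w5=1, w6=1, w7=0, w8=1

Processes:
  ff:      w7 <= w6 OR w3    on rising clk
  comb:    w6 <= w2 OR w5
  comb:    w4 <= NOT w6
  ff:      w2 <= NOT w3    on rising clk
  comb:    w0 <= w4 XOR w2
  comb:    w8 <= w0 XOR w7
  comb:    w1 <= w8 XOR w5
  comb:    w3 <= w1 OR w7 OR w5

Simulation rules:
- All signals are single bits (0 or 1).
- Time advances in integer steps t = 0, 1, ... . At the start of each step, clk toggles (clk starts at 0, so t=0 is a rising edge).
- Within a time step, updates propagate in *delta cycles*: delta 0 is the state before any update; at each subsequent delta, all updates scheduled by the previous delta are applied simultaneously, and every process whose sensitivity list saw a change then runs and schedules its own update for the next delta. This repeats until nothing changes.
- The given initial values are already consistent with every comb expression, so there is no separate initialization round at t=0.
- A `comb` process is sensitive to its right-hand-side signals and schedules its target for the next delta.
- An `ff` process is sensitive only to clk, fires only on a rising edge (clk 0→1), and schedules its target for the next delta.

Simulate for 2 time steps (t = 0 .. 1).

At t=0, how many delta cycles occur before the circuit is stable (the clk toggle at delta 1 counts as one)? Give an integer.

5

[bits: w3,w4,w8,clk,w1,w5,w7,w0,w6,w2]
t=0: Δ0=1010010111 Δ1=1011010111 Δ2=1011011110 Δ3=1001011010 Δ4=1011111010 Δ5=1011011010 | 5Δ
t=1: Δ0=1011011010 Δ1=1010011010 | 1Δ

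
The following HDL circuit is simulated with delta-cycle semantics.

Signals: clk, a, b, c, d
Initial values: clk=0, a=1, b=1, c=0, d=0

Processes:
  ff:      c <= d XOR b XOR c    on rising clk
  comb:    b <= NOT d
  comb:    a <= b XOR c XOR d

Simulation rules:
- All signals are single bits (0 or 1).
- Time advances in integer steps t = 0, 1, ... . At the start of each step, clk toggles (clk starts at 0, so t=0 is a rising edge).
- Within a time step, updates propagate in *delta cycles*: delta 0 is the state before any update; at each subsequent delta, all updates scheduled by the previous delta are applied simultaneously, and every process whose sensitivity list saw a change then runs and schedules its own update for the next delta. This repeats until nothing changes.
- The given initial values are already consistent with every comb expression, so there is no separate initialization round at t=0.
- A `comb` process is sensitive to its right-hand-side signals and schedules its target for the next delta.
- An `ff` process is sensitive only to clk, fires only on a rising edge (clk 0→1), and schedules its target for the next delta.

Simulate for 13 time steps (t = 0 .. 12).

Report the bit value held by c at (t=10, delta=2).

0

t=0 Δ0: b=1 c=0 clk=0 a=1 d=0
  Δ1: clk:0→1
  Δ2: c:0→1
  Δ3: a:1→0
  (3Δ to stable)
t=1 Δ0: b=1 c=1 clk=1 a=0 d=0
  Δ1: clk:1→0
  (1Δ to stable)
t=2 Δ0: b=1 c=1 clk=0 a=0 d=0
  Δ1: clk:0→1
  Δ2: c:1→0
  Δ3: a:0→1
  (3Δ to stable)
t=3 Δ0: b=1 c=0 clk=1 a=1 d=0
  Δ1: clk:1→0
  (1Δ to stable)
t=4 Δ0: b=1 c=0 clk=0 a=1 d=0
  Δ1: clk:0→1
  Δ2: c:0→1
  Δ3: a:1→0
  (3Δ to stable)
t=5 Δ0: b=1 c=1 clk=1 a=0 d=0
  Δ1: clk:1→0
  (1Δ to stable)
t=6 Δ0: b=1 c=1 clk=0 a=0 d=0
  Δ1: clk:0→1
  Δ2: c:1→0
  Δ3: a:0→1
  (3Δ to stable)
t=7 Δ0: b=1 c=0 clk=1 a=1 d=0
  Δ1: clk:1→0
  (1Δ to stable)
t=8 Δ0: b=1 c=0 clk=0 a=1 d=0
  Δ1: clk:0→1
  Δ2: c:0→1
  Δ3: a:1→0
  (3Δ to stable)
t=9 Δ0: b=1 c=1 clk=1 a=0 d=0
  Δ1: clk:1→0
  (1Δ to stable)
t=10 Δ0: b=1 c=1 clk=0 a=0 d=0
  Δ1: clk:0→1
  Δ2: c:1→0
  Δ3: a:0→1
  (3Δ to stable)
t=11 Δ0: b=1 c=0 clk=1 a=1 d=0
  Δ1: clk:1→0
  (1Δ to stable)
t=12 Δ0: b=1 c=0 clk=0 a=1 d=0
  Δ1: clk:0→1
  Δ2: c:0→1
  Δ3: a:1→0
  (3Δ to stable)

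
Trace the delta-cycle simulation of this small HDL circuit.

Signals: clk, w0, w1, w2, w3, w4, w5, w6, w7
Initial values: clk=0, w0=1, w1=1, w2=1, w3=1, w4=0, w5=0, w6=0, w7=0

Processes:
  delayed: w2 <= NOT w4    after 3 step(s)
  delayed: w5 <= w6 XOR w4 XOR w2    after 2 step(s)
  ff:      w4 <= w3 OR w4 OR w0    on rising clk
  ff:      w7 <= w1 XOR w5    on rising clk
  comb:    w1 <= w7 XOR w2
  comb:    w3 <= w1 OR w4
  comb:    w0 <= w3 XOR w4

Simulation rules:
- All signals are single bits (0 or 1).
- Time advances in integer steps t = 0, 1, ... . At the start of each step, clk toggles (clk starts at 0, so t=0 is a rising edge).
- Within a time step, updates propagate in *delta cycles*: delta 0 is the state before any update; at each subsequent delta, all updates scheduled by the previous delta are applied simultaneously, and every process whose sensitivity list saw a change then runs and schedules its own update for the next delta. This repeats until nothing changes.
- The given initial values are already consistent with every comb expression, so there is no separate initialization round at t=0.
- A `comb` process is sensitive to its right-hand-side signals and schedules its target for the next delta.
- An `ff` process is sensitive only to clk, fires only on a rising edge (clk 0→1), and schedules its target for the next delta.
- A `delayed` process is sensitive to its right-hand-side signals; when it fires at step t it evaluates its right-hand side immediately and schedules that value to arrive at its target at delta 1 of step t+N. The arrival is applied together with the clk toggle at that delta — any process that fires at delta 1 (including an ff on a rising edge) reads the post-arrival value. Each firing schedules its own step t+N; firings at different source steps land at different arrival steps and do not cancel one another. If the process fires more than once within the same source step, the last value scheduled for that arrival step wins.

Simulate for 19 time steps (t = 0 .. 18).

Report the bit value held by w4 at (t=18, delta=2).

1

t0.Δ0 w0=1 w7=0 w4=0 w2=1 clk=0 w1=1 w6=0 w3=1 w5=0
t0.Δ1 w0=1 w7=0 w4=0 w2=1 clk=1 w1=1 w6=0 w3=1 w5=0
t0.Δ2 w0=1 w7=1 w4=1 w2=1 clk=1 w1=1 w6=0 w3=1 w5=0
t0.Δ3 w0=0 w7=1 w4=1 w2=1 clk=1 w1=0 w6=0 w3=1 w5=0
t1.Δ0 w0=0 w7=1 w4=1 w2=1 clk=1 w1=0 w6=0 w3=1 w5=0
t1.Δ1 w0=0 w7=1 w4=1 w2=1 clk=0 w1=0 w6=0 w3=1 w5=0
t2.Δ0 w0=0 w7=1 w4=1 w2=1 clk=0 w1=0 w6=0 w3=1 w5=0
t2.Δ1 w0=0 w7=1 w4=1 w2=1 clk=1 w1=0 w6=0 w3=1 w5=0
t2.Δ2 w0=0 w7=0 w4=1 w2=1 clk=1 w1=0 w6=0 w3=1 w5=0
t2.Δ3 w0=0 w7=0 w4=1 w2=1 clk=1 w1=1 w6=0 w3=1 w5=0
t3.Δ0 w0=0 w7=0 w4=1 w2=1 clk=1 w1=1 w6=0 w3=1 w5=0
t3.Δ1 w0=0 w7=0 w4=1 w2=0 clk=0 w1=1 w6=0 w3=1 w5=0
t3.Δ2 w0=0 w7=0 w4=1 w2=0 clk=0 w1=0 w6=0 w3=1 w5=0
t4.Δ0 w0=0 w7=0 w4=1 w2=0 clk=0 w1=0 w6=0 w3=1 w5=0
t4.Δ1 w0=0 w7=0 w4=1 w2=0 clk=1 w1=0 w6=0 w3=1 w5=0
t5.Δ0 w0=0 w7=0 w4=1 w2=0 clk=1 w1=0 w6=0 w3=1 w5=0
t5.Δ1 w0=0 w7=0 w4=1 w2=0 clk=0 w1=0 w6=0 w3=1 w5=1
t6.Δ0 w0=0 w7=0 w4=1 w2=0 clk=0 w1=0 w6=0 w3=1 w5=1
t6.Δ1 w0=0 w7=0 w4=1 w2=0 clk=1 w1=0 w6=0 w3=1 w5=1
t6.Δ2 w0=0 w7=1 w4=1 w2=0 clk=1 w1=0 w6=0 w3=1 w5=1
t6.Δ3 w0=0 w7=1 w4=1 w2=0 clk=1 w1=1 w6=0 w3=1 w5=1
t7.Δ0 w0=0 w7=1 w4=1 w2=0 clk=1 w1=1 w6=0 w3=1 w5=1
t7.Δ1 w0=0 w7=1 w4=1 w2=0 clk=0 w1=1 w6=0 w3=1 w5=1
t8.Δ0 w0=0 w7=1 w4=1 w2=0 clk=0 w1=1 w6=0 w3=1 w5=1
t8.Δ1 w0=0 w7=1 w4=1 w2=0 clk=1 w1=1 w6=0 w3=1 w5=1
t8.Δ2 w0=0 w7=0 w4=1 w2=0 clk=1 w1=1 w6=0 w3=1 w5=1
t8.Δ3 w0=0 w7=0 w4=1 w2=0 clk=1 w1=0 w6=0 w3=1 w5=1
t9.Δ0 w0=0 w7=0 w4=1 w2=0 clk=1 w1=0 w6=0 w3=1 w5=1
t9.Δ1 w0=0 w7=0 w4=1 w2=0 clk=0 w1=0 w6=0 w3=1 w5=1
t10.Δ0 w0=0 w7=0 w4=1 w2=0 clk=0 w1=0 w6=0 w3=1 w5=1
t10.Δ1 w0=0 w7=0 w4=1 w2=0 clk=1 w1=0 w6=0 w3=1 w5=1
t10.Δ2 w0=0 w7=1 w4=1 w2=0 clk=1 w1=0 w6=0 w3=1 w5=1
t10.Δ3 w0=0 w7=1 w4=1 w2=0 clk=1 w1=1 w6=0 w3=1 w5=1
t11.Δ0 w0=0 w7=1 w4=1 w2=0 clk=1 w1=1 w6=0 w3=1 w5=1
t11.Δ1 w0=0 w7=1 w4=1 w2=0 clk=0 w1=1 w6=0 w3=1 w5=1
t12.Δ0 w0=0 w7=1 w4=1 w2=0 clk=0 w1=1 w6=0 w3=1 w5=1
t12.Δ1 w0=0 w7=1 w4=1 w2=0 clk=1 w1=1 w6=0 w3=1 w5=1
t12.Δ2 w0=0 w7=0 w4=1 w2=0 clk=1 w1=1 w6=0 w3=1 w5=1
t12.Δ3 w0=0 w7=0 w4=1 w2=0 clk=1 w1=0 w6=0 w3=1 w5=1
t13.Δ0 w0=0 w7=0 w4=1 w2=0 clk=1 w1=0 w6=0 w3=1 w5=1
t13.Δ1 w0=0 w7=0 w4=1 w2=0 clk=0 w1=0 w6=0 w3=1 w5=1
t14.Δ0 w0=0 w7=0 w4=1 w2=0 clk=0 w1=0 w6=0 w3=1 w5=1
t14.Δ1 w0=0 w7=0 w4=1 w2=0 clk=1 w1=0 w6=0 w3=1 w5=1
t14.Δ2 w0=0 w7=1 w4=1 w2=0 clk=1 w1=0 w6=0 w3=1 w5=1
t14.Δ3 w0=0 w7=1 w4=1 w2=0 clk=1 w1=1 w6=0 w3=1 w5=1
t15.Δ0 w0=0 w7=1 w4=1 w2=0 clk=1 w1=1 w6=0 w3=1 w5=1
t15.Δ1 w0=0 w7=1 w4=1 w2=0 clk=0 w1=1 w6=0 w3=1 w5=1
t16.Δ0 w0=0 w7=1 w4=1 w2=0 clk=0 w1=1 w6=0 w3=1 w5=1
t16.Δ1 w0=0 w7=1 w4=1 w2=0 clk=1 w1=1 w6=0 w3=1 w5=1
t16.Δ2 w0=0 w7=0 w4=1 w2=0 clk=1 w1=1 w6=0 w3=1 w5=1
t16.Δ3 w0=0 w7=0 w4=1 w2=0 clk=1 w1=0 w6=0 w3=1 w5=1
t17.Δ0 w0=0 w7=0 w4=1 w2=0 clk=1 w1=0 w6=0 w3=1 w5=1
t17.Δ1 w0=0 w7=0 w4=1 w2=0 clk=0 w1=0 w6=0 w3=1 w5=1
t18.Δ0 w0=0 w7=0 w4=1 w2=0 clk=0 w1=0 w6=0 w3=1 w5=1
t18.Δ1 w0=0 w7=0 w4=1 w2=0 clk=1 w1=0 w6=0 w3=1 w5=1
t18.Δ2 w0=0 w7=1 w4=1 w2=0 clk=1 w1=0 w6=0 w3=1 w5=1
t18.Δ3 w0=0 w7=1 w4=1 w2=0 clk=1 w1=1 w6=0 w3=1 w5=1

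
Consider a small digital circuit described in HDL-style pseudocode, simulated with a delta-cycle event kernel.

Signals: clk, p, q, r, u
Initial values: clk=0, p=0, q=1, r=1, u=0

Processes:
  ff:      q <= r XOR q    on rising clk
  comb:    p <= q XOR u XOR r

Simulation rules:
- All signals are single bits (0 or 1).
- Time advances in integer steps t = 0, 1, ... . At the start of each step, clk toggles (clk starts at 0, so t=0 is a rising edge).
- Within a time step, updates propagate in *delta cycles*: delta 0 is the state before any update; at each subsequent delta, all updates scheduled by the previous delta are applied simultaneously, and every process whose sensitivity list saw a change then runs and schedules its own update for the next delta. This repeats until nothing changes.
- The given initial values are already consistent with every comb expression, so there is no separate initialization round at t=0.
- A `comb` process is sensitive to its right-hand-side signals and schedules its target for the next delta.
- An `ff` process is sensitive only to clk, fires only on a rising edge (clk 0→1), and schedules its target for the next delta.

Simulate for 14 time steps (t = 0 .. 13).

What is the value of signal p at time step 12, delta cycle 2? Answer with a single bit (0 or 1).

t=0 Δ0: p=0 u=0 clk=0 r=1 q=1
  Δ1: clk:0→1
  Δ2: q:1→0
  Δ3: p:0→1
  (3Δ to stable)
t=1 Δ0: p=1 u=0 clk=1 r=1 q=0
  Δ1: clk:1→0
  (1Δ to stable)
t=2 Δ0: p=1 u=0 clk=0 r=1 q=0
  Δ1: clk:0→1
  Δ2: q:0→1
  Δ3: p:1→0
  (3Δ to stable)
t=3 Δ0: p=0 u=0 clk=1 r=1 q=1
  Δ1: clk:1→0
  (1Δ to stable)
t=4 Δ0: p=0 u=0 clk=0 r=1 q=1
  Δ1: clk:0→1
  Δ2: q:1→0
  Δ3: p:0→1
  (3Δ to stable)
t=5 Δ0: p=1 u=0 clk=1 r=1 q=0
  Δ1: clk:1→0
  (1Δ to stable)
t=6 Δ0: p=1 u=0 clk=0 r=1 q=0
  Δ1: clk:0→1
  Δ2: q:0→1
  Δ3: p:1→0
  (3Δ to stable)
t=7 Δ0: p=0 u=0 clk=1 r=1 q=1
  Δ1: clk:1→0
  (1Δ to stable)
t=8 Δ0: p=0 u=0 clk=0 r=1 q=1
  Δ1: clk:0→1
  Δ2: q:1→0
  Δ3: p:0→1
  (3Δ to stable)
t=9 Δ0: p=1 u=0 clk=1 r=1 q=0
  Δ1: clk:1→0
  (1Δ to stable)
t=10 Δ0: p=1 u=0 clk=0 r=1 q=0
  Δ1: clk:0→1
  Δ2: q:0→1
  Δ3: p:1→0
  (3Δ to stable)
t=11 Δ0: p=0 u=0 clk=1 r=1 q=1
  Δ1: clk:1→0
  (1Δ to stable)
t=12 Δ0: p=0 u=0 clk=0 r=1 q=1
  Δ1: clk:0→1
  Δ2: q:1→0
  Δ3: p:0→1
  (3Δ to stable)
t=13 Δ0: p=1 u=0 clk=1 r=1 q=0
  Δ1: clk:1→0
  (1Δ to stable)

0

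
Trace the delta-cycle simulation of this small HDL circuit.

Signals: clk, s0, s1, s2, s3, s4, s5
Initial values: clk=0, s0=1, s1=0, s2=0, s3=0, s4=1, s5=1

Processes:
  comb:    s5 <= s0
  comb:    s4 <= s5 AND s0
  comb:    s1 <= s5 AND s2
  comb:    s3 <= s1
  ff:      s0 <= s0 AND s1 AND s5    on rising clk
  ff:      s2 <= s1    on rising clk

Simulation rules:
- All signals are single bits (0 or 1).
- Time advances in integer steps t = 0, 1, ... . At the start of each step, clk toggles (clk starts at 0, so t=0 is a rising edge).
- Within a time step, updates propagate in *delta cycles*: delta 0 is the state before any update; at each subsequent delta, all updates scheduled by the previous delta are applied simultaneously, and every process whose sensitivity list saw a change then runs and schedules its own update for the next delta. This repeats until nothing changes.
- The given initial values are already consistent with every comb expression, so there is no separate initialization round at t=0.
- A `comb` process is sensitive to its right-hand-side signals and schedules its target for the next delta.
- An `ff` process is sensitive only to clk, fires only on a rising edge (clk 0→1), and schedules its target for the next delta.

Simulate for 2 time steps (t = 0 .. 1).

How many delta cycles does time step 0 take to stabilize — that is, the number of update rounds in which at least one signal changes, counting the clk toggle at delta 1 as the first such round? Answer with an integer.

t=0 Δ0: s5=1 clk=0 s1=0 s0=1 s3=0 s4=1 s2=0
  Δ1: clk:0→1
  Δ2: s0:1→0
  Δ3: s5:1→0, s4:1→0
  (3Δ to stable)
t=1 Δ0: s5=0 clk=1 s1=0 s0=0 s3=0 s4=0 s2=0
  Δ1: clk:1→0
  (1Δ to stable)

3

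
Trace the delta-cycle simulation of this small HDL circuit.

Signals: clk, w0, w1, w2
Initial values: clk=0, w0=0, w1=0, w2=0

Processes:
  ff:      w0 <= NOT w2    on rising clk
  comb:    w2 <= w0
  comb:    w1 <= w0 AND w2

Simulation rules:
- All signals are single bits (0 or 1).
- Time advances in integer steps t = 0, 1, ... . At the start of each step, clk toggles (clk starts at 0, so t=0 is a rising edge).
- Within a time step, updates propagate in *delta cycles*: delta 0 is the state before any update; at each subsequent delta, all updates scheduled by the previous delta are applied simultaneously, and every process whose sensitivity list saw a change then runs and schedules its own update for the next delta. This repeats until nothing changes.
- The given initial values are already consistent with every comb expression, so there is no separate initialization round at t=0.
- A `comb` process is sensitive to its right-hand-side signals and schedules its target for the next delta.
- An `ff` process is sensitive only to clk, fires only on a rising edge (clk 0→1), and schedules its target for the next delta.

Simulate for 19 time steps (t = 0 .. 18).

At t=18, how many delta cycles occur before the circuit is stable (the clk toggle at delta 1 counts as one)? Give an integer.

[bits: w2,w1,clk,w0]
t=0: Δ0=0000 Δ1=0010 Δ2=0011 Δ3=1011 Δ4=1111 | 4Δ
t=1: Δ0=1111 Δ1=1101 | 1Δ
t=2: Δ0=1101 Δ1=1111 Δ2=1110 Δ3=0010 | 3Δ
t=3: Δ0=0010 Δ1=0000 | 1Δ
t=4: Δ0=0000 Δ1=0010 Δ2=0011 Δ3=1011 Δ4=1111 | 4Δ
t=5: Δ0=1111 Δ1=1101 | 1Δ
t=6: Δ0=1101 Δ1=1111 Δ2=1110 Δ3=0010 | 3Δ
t=7: Δ0=0010 Δ1=0000 | 1Δ
t=8: Δ0=0000 Δ1=0010 Δ2=0011 Δ3=1011 Δ4=1111 | 4Δ
t=9: Δ0=1111 Δ1=1101 | 1Δ
t=10: Δ0=1101 Δ1=1111 Δ2=1110 Δ3=0010 | 3Δ
t=11: Δ0=0010 Δ1=0000 | 1Δ
t=12: Δ0=0000 Δ1=0010 Δ2=0011 Δ3=1011 Δ4=1111 | 4Δ
t=13: Δ0=1111 Δ1=1101 | 1Δ
t=14: Δ0=1101 Δ1=1111 Δ2=1110 Δ3=0010 | 3Δ
t=15: Δ0=0010 Δ1=0000 | 1Δ
t=16: Δ0=0000 Δ1=0010 Δ2=0011 Δ3=1011 Δ4=1111 | 4Δ
t=17: Δ0=1111 Δ1=1101 | 1Δ
t=18: Δ0=1101 Δ1=1111 Δ2=1110 Δ3=0010 | 3Δ

3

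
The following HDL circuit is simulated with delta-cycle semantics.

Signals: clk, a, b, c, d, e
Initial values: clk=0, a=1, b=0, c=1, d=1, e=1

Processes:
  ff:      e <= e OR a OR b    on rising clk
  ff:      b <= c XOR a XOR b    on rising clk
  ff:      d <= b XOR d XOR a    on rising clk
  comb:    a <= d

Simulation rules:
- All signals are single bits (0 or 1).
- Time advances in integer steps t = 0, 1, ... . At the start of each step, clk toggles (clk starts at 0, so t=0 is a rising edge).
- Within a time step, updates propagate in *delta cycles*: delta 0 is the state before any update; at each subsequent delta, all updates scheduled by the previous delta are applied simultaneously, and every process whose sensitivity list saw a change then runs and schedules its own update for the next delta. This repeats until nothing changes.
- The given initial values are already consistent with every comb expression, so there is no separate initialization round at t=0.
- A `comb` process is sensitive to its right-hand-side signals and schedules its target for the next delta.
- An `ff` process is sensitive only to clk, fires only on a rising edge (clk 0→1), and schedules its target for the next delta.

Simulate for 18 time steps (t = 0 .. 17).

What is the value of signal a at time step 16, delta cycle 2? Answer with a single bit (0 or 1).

0

[bits: d,c,a,e,clk,b]
t=0: Δ0=111100 Δ1=111110 Δ2=011110 Δ3=010110 | 3Δ
t=1: Δ0=010110 Δ1=010100 | 1Δ
t=2: Δ0=010100 Δ1=010110 Δ2=010111 | 2Δ
t=3: Δ0=010111 Δ1=010101 | 1Δ
t=4: Δ0=010101 Δ1=010111 Δ2=110110 Δ3=111110 | 3Δ
t=5: Δ0=111110 Δ1=111100 | 1Δ
t=6: Δ0=111100 Δ1=111110 Δ2=011110 Δ3=010110 | 3Δ
t=7: Δ0=010110 Δ1=010100 | 1Δ
t=8: Δ0=010100 Δ1=010110 Δ2=010111 | 2Δ
t=9: Δ0=010111 Δ1=010101 | 1Δ
t=10: Δ0=010101 Δ1=010111 Δ2=110110 Δ3=111110 | 3Δ
t=11: Δ0=111110 Δ1=111100 | 1Δ
t=12: Δ0=111100 Δ1=111110 Δ2=011110 Δ3=010110 | 3Δ
t=13: Δ0=010110 Δ1=010100 | 1Δ
t=14: Δ0=010100 Δ1=010110 Δ2=010111 | 2Δ
t=15: Δ0=010111 Δ1=010101 | 1Δ
t=16: Δ0=010101 Δ1=010111 Δ2=110110 Δ3=111110 | 3Δ
t=17: Δ0=111110 Δ1=111100 | 1Δ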